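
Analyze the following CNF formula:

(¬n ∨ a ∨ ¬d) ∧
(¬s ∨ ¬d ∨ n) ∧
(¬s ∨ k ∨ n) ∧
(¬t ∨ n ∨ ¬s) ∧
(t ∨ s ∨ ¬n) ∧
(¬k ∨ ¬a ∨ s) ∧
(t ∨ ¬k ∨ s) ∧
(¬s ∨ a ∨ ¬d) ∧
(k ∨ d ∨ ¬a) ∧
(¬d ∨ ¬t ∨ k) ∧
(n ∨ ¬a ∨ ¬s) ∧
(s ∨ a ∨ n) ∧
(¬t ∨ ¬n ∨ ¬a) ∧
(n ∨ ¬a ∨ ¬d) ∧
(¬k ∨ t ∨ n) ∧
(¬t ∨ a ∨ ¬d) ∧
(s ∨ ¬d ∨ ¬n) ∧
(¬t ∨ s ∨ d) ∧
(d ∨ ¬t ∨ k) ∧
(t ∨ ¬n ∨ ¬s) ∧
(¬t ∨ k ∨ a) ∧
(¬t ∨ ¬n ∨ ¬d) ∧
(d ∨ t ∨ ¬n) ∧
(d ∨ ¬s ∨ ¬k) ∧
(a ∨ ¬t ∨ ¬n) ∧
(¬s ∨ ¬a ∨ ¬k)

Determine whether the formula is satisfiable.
No

No, the formula is not satisfiable.

No assignment of truth values to the variables can make all 26 clauses true simultaneously.

The formula is UNSAT (unsatisfiable).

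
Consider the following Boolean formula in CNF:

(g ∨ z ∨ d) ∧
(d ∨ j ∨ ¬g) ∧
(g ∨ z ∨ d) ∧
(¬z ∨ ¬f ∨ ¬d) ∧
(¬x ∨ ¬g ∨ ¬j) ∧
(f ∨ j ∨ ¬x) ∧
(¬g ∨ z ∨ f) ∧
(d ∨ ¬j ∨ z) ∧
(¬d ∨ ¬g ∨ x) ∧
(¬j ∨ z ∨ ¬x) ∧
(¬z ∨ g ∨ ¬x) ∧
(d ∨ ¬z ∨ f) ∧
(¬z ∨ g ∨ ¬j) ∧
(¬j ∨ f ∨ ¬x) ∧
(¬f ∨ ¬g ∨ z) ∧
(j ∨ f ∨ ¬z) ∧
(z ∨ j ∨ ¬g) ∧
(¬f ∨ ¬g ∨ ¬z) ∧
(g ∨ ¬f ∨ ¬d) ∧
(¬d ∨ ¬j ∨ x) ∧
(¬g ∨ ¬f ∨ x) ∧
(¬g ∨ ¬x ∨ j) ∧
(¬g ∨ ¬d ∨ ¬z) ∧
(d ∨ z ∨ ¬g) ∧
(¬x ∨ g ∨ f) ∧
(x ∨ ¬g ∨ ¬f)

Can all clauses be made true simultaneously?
Yes

Yes, the formula is satisfiable.

One satisfying assignment is: f=False, x=False, j=False, z=False, d=True, g=False

Verification: With this assignment, all 26 clauses evaluate to true.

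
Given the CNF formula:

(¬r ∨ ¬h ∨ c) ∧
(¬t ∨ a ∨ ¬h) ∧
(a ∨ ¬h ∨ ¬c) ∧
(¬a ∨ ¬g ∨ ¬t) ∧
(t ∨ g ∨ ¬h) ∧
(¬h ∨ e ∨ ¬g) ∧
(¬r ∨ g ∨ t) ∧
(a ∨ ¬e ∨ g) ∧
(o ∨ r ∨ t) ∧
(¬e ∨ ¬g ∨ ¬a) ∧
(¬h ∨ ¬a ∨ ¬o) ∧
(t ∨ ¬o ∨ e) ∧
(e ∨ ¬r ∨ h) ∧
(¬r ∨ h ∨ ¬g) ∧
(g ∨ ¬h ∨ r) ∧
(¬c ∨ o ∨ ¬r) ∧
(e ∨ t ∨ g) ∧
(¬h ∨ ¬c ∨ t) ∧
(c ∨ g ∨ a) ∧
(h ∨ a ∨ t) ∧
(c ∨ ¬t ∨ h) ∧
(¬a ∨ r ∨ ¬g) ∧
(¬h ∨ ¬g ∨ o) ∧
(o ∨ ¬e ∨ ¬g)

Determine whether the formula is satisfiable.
Yes

Yes, the formula is satisfiable.

One satisfying assignment is: t=True, o=False, e=False, g=False, a=False, c=True, h=False, r=False

Verification: With this assignment, all 24 clauses evaluate to true.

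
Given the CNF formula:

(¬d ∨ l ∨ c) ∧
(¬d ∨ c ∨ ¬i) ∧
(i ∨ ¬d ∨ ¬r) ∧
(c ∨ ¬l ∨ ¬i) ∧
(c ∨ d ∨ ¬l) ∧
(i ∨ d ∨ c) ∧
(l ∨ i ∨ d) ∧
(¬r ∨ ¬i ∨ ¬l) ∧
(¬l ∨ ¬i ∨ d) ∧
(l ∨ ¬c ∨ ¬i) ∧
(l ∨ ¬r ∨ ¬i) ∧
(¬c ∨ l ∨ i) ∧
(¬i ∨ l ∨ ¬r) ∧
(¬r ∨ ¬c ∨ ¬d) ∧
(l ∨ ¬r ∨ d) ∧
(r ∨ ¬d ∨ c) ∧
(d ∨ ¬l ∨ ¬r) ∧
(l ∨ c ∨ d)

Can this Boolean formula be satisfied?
Yes

Yes, the formula is satisfiable.

One satisfying assignment is: d=True, l=True, i=True, r=False, c=True

Verification: With this assignment, all 18 clauses evaluate to true.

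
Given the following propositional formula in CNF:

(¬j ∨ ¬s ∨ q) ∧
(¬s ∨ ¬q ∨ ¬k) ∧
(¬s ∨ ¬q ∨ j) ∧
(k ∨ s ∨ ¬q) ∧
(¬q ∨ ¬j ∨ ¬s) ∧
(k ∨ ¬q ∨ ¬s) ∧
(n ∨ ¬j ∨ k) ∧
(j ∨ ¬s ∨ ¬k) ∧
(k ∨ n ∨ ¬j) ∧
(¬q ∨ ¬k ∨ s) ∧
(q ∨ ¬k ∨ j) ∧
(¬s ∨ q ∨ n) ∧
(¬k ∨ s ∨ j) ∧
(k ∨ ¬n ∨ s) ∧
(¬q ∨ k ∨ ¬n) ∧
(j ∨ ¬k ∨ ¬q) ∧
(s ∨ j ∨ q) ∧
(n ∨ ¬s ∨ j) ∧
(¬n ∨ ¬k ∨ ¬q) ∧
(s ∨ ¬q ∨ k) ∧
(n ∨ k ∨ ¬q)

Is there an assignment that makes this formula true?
Yes

Yes, the formula is satisfiable.

One satisfying assignment is: s=True, q=False, n=True, j=False, k=False

Verification: With this assignment, all 21 clauses evaluate to true.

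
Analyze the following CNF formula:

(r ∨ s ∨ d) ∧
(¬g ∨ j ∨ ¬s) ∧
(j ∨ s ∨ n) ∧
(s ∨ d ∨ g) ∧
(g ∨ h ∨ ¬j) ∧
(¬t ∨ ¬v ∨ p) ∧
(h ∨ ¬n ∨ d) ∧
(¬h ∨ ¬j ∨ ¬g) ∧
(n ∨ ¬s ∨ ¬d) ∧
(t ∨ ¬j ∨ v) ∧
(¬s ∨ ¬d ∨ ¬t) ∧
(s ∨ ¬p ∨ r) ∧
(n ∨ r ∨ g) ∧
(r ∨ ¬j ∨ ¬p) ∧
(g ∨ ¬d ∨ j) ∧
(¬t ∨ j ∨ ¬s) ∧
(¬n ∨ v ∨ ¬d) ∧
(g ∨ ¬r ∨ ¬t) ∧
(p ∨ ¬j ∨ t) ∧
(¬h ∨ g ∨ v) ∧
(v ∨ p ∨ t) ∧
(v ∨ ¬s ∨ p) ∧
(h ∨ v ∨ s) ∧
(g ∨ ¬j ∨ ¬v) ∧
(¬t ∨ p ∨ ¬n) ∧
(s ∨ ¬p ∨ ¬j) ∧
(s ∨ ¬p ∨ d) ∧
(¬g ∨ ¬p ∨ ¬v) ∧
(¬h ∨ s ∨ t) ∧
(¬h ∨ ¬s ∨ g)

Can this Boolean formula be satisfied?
Yes

Yes, the formula is satisfiable.

One satisfying assignment is: v=True, g=False, n=False, d=False, h=False, r=True, j=False, t=False, s=True, p=False

Verification: With this assignment, all 30 clauses evaluate to true.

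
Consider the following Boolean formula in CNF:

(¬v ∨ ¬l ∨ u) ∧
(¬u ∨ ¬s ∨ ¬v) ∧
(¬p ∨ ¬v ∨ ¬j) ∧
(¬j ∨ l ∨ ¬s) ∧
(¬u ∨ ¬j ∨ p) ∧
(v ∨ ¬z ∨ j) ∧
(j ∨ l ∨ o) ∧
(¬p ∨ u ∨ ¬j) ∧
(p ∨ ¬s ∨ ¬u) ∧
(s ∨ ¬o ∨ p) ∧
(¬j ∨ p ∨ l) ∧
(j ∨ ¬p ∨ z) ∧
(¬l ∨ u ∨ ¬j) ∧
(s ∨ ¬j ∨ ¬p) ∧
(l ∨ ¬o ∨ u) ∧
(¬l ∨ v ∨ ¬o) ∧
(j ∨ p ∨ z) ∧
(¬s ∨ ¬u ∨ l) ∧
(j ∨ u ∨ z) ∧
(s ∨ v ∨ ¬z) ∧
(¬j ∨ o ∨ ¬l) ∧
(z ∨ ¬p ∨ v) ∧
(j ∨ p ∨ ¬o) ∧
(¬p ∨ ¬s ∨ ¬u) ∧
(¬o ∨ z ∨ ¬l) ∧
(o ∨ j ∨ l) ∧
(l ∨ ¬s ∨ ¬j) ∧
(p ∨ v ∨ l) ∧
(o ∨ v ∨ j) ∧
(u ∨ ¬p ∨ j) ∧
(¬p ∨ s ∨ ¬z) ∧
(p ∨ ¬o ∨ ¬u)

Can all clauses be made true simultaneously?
Yes

Yes, the formula is satisfiable.

One satisfying assignment is: s=False, v=True, z=True, l=True, p=False, j=False, u=True, o=False

Verification: With this assignment, all 32 clauses evaluate to true.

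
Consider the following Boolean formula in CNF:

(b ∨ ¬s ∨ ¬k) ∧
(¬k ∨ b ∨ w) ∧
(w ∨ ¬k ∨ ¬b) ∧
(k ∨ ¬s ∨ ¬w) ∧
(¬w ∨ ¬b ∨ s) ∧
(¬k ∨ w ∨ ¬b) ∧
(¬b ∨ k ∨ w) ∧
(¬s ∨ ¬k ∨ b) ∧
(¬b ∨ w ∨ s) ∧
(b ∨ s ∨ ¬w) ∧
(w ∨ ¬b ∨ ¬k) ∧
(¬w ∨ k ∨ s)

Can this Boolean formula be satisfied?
Yes

Yes, the formula is satisfiable.

One satisfying assignment is: s=False, k=False, w=False, b=False

Verification: With this assignment, all 12 clauses evaluate to true.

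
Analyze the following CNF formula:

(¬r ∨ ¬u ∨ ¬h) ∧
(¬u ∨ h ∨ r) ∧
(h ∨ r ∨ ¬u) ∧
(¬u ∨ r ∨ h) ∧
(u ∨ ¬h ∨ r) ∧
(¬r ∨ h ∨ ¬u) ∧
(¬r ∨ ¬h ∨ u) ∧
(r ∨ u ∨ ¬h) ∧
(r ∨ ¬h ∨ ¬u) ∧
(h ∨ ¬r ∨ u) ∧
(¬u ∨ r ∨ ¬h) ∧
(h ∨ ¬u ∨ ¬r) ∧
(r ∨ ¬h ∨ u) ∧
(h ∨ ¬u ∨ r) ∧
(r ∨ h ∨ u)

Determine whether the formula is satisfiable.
No

No, the formula is not satisfiable.

No assignment of truth values to the variables can make all 15 clauses true simultaneously.

The formula is UNSAT (unsatisfiable).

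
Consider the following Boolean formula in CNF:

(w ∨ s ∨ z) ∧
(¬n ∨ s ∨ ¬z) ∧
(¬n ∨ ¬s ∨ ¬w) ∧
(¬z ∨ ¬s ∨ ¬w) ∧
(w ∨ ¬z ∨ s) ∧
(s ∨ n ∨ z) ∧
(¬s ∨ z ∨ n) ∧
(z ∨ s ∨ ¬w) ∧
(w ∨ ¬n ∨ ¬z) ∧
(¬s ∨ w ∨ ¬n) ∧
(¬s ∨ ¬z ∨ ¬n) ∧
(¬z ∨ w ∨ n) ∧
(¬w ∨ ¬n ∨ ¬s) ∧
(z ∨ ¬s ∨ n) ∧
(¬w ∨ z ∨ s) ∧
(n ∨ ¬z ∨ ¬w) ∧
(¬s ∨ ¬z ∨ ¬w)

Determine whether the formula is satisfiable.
No

No, the formula is not satisfiable.

No assignment of truth values to the variables can make all 17 clauses true simultaneously.

The formula is UNSAT (unsatisfiable).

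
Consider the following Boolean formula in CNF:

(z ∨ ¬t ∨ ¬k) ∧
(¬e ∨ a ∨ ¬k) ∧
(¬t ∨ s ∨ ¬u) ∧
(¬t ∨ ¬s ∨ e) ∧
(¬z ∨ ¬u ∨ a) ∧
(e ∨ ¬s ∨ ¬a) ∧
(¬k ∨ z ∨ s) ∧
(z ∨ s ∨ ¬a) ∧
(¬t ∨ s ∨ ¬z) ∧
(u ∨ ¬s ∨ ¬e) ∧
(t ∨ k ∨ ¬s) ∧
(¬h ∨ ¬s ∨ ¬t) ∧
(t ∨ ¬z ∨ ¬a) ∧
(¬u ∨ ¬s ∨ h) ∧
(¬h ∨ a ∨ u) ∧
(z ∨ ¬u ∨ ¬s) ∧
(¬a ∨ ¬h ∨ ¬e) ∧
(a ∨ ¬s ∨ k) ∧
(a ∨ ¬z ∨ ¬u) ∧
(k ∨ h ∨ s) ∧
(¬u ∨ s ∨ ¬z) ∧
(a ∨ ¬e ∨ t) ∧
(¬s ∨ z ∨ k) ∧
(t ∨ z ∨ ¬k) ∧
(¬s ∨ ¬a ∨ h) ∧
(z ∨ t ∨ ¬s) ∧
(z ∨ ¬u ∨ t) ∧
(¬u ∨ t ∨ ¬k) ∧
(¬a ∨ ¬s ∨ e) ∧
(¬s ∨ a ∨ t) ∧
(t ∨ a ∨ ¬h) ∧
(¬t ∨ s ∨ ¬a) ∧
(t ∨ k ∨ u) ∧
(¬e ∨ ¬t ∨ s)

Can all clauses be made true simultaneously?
Yes

Yes, the formula is satisfiable.

One satisfying assignment is: z=True, e=False, u=False, a=False, h=False, t=False, k=True, s=False

Verification: With this assignment, all 34 clauses evaluate to true.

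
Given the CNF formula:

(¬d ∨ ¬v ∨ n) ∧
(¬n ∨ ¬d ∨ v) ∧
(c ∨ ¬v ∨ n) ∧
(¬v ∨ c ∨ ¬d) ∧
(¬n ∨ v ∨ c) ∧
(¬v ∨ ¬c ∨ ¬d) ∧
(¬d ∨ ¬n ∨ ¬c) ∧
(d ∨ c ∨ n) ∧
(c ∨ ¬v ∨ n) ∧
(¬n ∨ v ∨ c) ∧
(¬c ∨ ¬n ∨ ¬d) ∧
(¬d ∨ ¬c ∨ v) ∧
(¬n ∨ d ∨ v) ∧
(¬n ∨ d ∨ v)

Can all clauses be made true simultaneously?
Yes

Yes, the formula is satisfiable.

One satisfying assignment is: n=True, d=False, v=True, c=False

Verification: With this assignment, all 14 clauses evaluate to true.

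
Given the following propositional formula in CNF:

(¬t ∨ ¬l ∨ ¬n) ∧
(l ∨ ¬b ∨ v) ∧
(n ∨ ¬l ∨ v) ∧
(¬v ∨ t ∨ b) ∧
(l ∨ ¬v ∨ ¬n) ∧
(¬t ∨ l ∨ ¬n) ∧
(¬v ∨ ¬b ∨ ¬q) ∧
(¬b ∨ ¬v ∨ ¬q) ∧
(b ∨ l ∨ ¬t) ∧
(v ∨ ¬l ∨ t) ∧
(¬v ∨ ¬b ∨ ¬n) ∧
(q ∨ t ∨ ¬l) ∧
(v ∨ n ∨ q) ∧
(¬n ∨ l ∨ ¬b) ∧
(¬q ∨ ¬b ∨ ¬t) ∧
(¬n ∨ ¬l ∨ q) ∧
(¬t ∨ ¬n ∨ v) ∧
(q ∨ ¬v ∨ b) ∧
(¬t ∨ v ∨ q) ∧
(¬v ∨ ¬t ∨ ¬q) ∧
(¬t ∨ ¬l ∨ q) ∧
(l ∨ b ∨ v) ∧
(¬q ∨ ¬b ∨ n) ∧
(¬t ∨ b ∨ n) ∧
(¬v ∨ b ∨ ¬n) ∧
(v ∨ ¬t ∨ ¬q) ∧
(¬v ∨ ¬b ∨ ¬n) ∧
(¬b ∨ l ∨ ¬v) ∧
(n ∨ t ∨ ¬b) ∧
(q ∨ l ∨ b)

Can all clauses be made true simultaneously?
No

No, the formula is not satisfiable.

No assignment of truth values to the variables can make all 30 clauses true simultaneously.

The formula is UNSAT (unsatisfiable).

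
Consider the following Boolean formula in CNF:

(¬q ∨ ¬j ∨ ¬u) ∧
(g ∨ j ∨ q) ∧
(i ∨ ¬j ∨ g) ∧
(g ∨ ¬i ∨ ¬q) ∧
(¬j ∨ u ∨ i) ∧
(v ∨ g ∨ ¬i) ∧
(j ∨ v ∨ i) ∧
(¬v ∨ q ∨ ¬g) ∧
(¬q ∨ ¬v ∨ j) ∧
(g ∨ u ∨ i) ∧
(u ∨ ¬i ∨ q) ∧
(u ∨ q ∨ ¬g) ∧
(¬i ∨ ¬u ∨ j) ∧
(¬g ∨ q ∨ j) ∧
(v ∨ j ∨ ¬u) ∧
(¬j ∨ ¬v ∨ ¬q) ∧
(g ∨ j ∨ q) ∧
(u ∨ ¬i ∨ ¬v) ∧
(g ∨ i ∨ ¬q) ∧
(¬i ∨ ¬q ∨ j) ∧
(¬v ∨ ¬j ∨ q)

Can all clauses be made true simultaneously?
Yes

Yes, the formula is satisfiable.

One satisfying assignment is: j=True, u=True, q=False, i=False, v=False, g=True

Verification: With this assignment, all 21 clauses evaluate to true.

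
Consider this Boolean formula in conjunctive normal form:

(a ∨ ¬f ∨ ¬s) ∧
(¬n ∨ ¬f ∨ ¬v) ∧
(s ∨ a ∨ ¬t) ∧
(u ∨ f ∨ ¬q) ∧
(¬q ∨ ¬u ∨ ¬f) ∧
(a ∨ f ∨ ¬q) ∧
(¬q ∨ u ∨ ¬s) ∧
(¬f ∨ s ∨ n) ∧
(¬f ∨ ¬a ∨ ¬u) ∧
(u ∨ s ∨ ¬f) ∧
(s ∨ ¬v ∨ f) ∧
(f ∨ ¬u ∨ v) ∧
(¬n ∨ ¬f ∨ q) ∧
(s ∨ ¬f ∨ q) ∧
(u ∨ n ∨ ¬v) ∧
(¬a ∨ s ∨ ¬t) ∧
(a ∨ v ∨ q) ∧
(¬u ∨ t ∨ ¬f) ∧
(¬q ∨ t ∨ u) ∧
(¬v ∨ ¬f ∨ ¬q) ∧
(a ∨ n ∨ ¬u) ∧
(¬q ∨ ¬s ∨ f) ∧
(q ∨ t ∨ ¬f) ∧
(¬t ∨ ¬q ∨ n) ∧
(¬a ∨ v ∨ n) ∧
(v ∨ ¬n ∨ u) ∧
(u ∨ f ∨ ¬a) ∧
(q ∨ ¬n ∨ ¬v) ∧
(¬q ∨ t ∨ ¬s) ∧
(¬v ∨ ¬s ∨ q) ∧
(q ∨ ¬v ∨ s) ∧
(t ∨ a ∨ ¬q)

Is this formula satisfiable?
No

No, the formula is not satisfiable.

No assignment of truth values to the variables can make all 32 clauses true simultaneously.

The formula is UNSAT (unsatisfiable).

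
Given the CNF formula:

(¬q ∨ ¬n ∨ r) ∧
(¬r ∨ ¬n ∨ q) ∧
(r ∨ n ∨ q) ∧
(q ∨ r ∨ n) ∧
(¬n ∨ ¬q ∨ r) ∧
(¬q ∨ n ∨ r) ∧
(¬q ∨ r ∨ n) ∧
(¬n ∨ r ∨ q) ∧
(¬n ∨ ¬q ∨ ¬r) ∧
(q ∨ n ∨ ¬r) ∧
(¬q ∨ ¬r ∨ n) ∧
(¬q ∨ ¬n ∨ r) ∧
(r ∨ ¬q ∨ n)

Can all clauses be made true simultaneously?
No

No, the formula is not satisfiable.

No assignment of truth values to the variables can make all 13 clauses true simultaneously.

The formula is UNSAT (unsatisfiable).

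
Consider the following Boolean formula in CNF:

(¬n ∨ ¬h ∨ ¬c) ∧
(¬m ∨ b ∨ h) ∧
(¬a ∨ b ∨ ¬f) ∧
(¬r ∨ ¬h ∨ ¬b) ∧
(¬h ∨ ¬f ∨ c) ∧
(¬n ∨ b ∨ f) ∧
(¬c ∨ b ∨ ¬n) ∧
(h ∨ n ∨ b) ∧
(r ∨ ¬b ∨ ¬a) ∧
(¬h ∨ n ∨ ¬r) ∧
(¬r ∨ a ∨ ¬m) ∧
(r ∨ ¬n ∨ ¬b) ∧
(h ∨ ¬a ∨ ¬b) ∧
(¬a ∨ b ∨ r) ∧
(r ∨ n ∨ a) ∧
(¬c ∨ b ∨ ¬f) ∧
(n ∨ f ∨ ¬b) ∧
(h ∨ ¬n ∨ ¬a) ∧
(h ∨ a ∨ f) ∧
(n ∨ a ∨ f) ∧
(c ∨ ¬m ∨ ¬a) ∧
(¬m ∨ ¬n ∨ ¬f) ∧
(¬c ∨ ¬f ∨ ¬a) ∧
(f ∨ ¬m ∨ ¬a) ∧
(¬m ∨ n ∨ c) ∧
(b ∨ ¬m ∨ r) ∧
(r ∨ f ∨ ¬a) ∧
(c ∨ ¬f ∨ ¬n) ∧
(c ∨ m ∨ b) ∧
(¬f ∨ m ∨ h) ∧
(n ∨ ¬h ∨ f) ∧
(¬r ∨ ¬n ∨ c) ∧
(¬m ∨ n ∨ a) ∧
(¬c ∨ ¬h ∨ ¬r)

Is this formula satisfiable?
No

No, the formula is not satisfiable.

No assignment of truth values to the variables can make all 34 clauses true simultaneously.

The formula is UNSAT (unsatisfiable).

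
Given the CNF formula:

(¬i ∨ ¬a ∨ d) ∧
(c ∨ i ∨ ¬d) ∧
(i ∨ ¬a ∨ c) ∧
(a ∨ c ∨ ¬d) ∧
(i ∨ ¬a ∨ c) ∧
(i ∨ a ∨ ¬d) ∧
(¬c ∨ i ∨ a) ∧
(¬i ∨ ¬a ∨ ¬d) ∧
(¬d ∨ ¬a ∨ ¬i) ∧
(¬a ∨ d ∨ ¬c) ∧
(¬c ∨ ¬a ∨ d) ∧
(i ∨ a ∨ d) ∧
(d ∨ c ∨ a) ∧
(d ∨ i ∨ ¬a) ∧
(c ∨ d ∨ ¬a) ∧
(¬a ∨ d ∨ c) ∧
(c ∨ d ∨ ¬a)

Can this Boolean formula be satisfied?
Yes

Yes, the formula is satisfiable.

One satisfying assignment is: c=True, d=True, i=True, a=False

Verification: With this assignment, all 17 clauses evaluate to true.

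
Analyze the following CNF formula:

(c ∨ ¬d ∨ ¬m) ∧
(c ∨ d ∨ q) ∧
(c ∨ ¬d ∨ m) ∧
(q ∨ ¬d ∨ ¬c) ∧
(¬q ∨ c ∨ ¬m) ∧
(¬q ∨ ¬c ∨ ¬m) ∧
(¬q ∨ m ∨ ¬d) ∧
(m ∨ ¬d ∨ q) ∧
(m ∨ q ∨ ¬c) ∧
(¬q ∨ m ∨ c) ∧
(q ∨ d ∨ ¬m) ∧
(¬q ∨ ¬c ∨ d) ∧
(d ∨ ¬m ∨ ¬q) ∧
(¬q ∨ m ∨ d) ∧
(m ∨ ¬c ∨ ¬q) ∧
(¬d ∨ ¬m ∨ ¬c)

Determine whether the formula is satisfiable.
No

No, the formula is not satisfiable.

No assignment of truth values to the variables can make all 16 clauses true simultaneously.

The formula is UNSAT (unsatisfiable).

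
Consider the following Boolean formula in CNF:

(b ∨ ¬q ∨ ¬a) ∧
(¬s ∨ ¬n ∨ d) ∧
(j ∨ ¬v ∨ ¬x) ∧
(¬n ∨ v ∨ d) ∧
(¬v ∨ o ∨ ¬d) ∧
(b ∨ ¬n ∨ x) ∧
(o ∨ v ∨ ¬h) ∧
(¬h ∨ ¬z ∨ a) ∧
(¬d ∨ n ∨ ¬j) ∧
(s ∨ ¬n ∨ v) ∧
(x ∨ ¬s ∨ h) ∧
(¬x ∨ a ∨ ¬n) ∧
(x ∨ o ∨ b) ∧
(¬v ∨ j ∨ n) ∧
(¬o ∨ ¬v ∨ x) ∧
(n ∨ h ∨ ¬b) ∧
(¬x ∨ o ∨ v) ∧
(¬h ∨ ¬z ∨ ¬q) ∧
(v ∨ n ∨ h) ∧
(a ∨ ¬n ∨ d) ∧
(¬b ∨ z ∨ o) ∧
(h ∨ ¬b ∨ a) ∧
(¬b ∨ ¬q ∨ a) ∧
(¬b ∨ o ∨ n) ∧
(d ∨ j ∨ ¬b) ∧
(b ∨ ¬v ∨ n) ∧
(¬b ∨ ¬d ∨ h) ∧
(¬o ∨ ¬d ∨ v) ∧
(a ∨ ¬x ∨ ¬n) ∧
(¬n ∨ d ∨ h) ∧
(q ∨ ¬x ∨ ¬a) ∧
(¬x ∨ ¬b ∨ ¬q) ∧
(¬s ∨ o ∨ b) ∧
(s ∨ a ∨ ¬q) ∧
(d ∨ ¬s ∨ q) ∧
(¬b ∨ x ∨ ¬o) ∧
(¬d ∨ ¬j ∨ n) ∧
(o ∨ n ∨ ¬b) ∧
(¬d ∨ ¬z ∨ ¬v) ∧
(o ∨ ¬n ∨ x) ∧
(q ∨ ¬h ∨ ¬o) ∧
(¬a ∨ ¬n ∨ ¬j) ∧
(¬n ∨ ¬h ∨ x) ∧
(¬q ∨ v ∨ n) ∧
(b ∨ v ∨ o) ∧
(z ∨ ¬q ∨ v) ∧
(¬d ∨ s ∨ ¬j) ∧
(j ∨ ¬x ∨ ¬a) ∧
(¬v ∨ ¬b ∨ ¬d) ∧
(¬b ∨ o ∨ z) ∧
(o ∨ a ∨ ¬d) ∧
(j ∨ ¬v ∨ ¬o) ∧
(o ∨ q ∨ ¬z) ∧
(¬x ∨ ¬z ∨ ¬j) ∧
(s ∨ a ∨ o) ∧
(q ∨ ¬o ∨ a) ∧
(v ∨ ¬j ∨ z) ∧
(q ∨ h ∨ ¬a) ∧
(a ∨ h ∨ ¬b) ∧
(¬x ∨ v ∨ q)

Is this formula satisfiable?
No

No, the formula is not satisfiable.

No assignment of truth values to the variables can make all 60 clauses true simultaneously.

The formula is UNSAT (unsatisfiable).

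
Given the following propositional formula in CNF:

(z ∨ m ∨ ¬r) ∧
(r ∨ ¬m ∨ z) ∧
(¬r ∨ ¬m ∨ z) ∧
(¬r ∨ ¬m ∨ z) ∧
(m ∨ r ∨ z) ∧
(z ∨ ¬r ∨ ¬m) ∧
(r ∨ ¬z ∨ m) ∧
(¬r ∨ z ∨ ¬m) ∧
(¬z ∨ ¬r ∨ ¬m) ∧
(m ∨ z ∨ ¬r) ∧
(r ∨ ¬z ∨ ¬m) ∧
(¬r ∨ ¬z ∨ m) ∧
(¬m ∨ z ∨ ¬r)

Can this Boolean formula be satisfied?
No

No, the formula is not satisfiable.

No assignment of truth values to the variables can make all 13 clauses true simultaneously.

The formula is UNSAT (unsatisfiable).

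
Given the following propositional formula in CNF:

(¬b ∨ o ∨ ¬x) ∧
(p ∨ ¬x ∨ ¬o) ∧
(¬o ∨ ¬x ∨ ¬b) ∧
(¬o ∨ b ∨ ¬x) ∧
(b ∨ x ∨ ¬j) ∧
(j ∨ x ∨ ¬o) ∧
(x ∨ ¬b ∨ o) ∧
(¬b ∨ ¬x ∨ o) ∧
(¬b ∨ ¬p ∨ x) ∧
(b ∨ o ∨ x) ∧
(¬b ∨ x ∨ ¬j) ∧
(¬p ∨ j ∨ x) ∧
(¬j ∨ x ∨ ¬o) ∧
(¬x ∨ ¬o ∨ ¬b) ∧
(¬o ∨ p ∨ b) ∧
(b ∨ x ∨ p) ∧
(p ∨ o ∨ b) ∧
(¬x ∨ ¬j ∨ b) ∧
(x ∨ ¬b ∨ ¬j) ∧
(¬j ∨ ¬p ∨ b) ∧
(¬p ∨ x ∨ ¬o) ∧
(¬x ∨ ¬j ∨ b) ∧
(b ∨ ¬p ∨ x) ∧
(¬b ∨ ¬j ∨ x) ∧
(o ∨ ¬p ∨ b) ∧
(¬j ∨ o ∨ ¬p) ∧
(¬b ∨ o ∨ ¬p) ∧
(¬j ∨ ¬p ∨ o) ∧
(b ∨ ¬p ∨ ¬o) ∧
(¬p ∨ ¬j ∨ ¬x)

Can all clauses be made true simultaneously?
No

No, the formula is not satisfiable.

No assignment of truth values to the variables can make all 30 clauses true simultaneously.

The formula is UNSAT (unsatisfiable).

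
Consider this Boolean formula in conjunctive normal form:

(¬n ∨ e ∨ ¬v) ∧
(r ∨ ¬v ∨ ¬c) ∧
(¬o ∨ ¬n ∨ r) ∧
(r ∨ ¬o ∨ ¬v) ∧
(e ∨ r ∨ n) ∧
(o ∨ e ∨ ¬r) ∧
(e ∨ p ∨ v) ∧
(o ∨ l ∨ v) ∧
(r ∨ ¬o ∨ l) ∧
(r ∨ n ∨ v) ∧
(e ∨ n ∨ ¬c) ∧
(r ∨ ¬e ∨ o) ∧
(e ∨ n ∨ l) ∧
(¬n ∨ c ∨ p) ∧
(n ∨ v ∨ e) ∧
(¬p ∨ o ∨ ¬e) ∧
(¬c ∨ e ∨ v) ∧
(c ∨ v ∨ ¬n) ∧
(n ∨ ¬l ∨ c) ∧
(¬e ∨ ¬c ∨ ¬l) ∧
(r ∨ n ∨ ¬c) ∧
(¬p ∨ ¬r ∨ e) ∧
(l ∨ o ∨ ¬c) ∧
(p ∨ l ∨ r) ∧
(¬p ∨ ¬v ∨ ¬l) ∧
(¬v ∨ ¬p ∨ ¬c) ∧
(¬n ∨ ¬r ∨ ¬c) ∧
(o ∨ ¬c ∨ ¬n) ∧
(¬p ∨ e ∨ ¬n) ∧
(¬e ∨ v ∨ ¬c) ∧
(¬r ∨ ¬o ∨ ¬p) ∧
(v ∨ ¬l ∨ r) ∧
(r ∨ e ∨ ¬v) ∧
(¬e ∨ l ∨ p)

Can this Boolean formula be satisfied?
No

No, the formula is not satisfiable.

No assignment of truth values to the variables can make all 34 clauses true simultaneously.

The formula is UNSAT (unsatisfiable).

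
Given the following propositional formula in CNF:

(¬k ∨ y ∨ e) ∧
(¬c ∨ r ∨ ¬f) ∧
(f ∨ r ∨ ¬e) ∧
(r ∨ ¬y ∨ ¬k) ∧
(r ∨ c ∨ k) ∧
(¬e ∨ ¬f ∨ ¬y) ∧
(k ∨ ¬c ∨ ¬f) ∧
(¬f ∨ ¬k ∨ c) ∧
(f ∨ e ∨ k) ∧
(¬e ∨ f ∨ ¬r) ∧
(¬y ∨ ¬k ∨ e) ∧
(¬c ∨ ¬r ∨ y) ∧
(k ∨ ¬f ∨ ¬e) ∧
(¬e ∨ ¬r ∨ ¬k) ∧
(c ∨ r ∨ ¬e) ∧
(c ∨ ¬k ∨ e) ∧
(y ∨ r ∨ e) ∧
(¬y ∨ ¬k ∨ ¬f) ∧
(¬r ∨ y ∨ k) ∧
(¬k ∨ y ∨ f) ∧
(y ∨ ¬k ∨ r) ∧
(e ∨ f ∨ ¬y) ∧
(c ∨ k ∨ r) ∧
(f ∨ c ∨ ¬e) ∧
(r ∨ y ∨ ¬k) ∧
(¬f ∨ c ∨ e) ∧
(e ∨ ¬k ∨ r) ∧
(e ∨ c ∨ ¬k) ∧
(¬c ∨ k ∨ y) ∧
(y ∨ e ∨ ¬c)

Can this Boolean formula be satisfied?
No

No, the formula is not satisfiable.

No assignment of truth values to the variables can make all 30 clauses true simultaneously.

The formula is UNSAT (unsatisfiable).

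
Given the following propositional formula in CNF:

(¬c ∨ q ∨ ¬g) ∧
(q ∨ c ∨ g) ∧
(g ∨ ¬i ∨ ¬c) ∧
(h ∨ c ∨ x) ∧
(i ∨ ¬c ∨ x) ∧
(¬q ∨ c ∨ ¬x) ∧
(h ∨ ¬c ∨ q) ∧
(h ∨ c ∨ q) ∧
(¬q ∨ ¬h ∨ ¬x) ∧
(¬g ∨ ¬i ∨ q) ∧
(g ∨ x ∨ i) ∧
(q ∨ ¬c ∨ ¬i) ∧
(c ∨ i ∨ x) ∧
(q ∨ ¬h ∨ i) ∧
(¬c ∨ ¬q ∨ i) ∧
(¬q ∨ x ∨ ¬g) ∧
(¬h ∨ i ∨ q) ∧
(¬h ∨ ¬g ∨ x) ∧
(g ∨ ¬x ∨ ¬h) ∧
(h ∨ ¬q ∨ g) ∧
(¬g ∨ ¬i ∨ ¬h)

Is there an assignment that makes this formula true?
Yes

Yes, the formula is satisfiable.

One satisfying assignment is: x=False, g=False, c=False, q=True, i=True, h=True

Verification: With this assignment, all 21 clauses evaluate to true.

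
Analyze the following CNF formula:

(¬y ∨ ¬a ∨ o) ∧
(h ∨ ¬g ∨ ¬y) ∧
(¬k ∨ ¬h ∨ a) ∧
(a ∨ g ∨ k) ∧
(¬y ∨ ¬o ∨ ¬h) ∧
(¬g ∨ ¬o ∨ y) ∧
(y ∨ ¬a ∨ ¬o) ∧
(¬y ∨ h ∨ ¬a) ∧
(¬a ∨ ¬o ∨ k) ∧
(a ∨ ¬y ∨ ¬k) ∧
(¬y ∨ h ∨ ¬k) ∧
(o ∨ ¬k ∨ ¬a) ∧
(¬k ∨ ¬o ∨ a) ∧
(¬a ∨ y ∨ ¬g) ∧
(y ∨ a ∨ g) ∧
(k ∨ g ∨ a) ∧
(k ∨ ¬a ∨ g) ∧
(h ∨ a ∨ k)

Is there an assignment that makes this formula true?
Yes

Yes, the formula is satisfiable.

One satisfying assignment is: a=False, y=False, g=True, h=False, k=True, o=False

Verification: With this assignment, all 18 clauses evaluate to true.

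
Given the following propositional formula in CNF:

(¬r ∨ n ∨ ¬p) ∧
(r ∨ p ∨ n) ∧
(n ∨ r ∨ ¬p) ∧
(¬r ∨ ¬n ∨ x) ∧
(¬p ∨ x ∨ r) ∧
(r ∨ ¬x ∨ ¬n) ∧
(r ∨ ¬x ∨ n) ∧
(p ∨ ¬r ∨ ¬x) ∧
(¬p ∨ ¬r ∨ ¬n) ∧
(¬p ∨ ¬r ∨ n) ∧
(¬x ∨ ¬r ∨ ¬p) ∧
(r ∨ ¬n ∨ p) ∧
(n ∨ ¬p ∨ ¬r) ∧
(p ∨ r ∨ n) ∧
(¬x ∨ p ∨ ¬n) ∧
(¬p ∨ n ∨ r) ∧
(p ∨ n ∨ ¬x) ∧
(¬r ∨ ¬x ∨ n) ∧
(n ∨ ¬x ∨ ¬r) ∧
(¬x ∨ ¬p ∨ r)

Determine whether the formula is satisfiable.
Yes

Yes, the formula is satisfiable.

One satisfying assignment is: r=True, n=False, p=False, x=False

Verification: With this assignment, all 20 clauses evaluate to true.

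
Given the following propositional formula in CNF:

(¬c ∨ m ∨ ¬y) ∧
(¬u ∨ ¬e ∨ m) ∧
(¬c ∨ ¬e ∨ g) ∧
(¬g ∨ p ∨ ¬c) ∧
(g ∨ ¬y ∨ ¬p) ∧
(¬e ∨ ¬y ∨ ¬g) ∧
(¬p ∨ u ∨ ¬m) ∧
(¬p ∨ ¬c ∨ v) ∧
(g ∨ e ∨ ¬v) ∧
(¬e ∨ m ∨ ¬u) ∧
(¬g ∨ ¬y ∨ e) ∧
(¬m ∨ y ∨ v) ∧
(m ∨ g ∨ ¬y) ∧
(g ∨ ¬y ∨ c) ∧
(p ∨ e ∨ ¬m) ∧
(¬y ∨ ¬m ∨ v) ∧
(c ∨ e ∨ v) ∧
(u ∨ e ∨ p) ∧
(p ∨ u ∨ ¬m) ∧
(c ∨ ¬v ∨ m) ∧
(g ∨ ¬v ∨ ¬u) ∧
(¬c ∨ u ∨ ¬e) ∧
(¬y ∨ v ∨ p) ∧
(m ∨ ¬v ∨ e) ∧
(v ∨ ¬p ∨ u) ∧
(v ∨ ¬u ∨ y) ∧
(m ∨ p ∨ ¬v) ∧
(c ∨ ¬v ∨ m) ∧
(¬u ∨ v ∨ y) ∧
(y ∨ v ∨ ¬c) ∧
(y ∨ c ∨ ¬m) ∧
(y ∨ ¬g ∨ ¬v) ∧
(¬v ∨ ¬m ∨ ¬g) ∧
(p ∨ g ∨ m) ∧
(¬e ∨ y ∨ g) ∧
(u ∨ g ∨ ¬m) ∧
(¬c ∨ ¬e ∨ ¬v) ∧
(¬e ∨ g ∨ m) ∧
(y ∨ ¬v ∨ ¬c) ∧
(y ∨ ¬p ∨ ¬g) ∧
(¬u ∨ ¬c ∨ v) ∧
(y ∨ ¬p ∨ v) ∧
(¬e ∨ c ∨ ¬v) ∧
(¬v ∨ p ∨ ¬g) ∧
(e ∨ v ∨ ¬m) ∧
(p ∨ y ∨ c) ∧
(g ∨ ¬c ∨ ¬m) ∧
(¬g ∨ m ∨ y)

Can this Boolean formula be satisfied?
No

No, the formula is not satisfiable.

No assignment of truth values to the variables can make all 48 clauses true simultaneously.

The formula is UNSAT (unsatisfiable).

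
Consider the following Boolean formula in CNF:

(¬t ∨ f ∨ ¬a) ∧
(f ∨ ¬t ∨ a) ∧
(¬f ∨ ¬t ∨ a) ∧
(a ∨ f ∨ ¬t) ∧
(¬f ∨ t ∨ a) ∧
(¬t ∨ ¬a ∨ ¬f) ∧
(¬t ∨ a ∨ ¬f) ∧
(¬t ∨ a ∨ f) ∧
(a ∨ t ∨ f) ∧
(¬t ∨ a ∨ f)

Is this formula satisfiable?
Yes

Yes, the formula is satisfiable.

One satisfying assignment is: t=False, a=True, f=False

Verification: With this assignment, all 10 clauses evaluate to true.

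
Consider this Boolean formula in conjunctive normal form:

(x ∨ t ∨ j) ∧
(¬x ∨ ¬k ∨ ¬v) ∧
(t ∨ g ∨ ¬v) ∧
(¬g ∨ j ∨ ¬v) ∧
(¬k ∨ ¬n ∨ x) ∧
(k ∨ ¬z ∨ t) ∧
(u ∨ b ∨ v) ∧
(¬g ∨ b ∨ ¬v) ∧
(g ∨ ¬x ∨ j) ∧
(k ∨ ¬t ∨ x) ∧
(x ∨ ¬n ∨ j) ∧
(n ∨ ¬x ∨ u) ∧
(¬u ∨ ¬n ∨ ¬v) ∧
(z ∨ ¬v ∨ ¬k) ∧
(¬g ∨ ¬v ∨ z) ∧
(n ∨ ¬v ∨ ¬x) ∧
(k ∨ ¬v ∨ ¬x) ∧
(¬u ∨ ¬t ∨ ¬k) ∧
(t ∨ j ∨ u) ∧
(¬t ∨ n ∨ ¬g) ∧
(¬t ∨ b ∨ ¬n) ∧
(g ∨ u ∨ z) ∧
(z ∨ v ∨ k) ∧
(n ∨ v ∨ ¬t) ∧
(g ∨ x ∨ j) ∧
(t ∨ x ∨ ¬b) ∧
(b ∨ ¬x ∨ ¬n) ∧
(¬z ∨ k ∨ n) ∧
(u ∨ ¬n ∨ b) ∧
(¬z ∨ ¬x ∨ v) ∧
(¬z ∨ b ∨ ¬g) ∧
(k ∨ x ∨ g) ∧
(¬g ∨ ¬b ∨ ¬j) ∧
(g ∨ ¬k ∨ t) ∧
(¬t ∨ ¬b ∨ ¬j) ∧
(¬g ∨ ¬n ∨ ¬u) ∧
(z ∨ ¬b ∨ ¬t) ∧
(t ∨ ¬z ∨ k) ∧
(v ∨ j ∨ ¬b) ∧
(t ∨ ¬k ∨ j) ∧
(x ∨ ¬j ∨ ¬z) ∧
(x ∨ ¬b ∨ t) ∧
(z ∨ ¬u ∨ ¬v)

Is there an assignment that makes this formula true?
Yes

Yes, the formula is satisfiable.

One satisfying assignment is: t=False, x=False, b=False, j=True, z=False, n=False, u=True, v=False, g=True, k=True

Verification: With this assignment, all 43 clauses evaluate to true.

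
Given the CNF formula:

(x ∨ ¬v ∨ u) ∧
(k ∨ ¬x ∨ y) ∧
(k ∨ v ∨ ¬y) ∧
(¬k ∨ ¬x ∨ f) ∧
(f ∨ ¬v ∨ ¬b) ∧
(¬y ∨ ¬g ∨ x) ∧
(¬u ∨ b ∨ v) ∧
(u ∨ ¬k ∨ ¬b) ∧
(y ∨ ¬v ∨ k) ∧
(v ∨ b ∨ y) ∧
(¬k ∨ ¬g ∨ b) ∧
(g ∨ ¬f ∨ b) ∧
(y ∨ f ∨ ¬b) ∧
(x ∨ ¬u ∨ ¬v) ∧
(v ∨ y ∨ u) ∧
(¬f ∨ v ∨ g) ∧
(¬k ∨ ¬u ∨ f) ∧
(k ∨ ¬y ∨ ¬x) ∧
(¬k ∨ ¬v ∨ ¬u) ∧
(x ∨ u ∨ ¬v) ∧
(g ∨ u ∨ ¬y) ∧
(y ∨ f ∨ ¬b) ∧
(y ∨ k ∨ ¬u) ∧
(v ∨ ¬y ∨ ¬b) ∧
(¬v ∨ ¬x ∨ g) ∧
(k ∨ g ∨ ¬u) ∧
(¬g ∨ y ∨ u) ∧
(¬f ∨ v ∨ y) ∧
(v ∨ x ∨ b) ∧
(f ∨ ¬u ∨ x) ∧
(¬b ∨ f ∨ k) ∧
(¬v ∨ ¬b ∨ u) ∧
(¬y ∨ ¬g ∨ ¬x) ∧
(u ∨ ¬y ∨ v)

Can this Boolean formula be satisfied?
No

No, the formula is not satisfiable.

No assignment of truth values to the variables can make all 34 clauses true simultaneously.

The formula is UNSAT (unsatisfiable).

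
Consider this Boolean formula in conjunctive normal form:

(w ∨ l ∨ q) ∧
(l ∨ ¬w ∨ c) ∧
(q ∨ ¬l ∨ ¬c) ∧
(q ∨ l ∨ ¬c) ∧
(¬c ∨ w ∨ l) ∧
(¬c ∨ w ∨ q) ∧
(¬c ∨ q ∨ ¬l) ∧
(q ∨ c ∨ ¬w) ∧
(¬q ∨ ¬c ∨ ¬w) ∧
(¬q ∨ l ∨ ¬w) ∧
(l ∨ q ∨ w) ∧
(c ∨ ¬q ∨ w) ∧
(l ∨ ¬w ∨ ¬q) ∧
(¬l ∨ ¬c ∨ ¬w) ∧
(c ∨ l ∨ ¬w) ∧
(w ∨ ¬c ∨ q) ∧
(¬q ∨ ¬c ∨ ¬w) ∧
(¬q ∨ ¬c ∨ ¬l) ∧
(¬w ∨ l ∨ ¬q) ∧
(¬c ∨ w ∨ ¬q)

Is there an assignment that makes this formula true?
Yes

Yes, the formula is satisfiable.

One satisfying assignment is: q=False, w=False, l=True, c=False

Verification: With this assignment, all 20 clauses evaluate to true.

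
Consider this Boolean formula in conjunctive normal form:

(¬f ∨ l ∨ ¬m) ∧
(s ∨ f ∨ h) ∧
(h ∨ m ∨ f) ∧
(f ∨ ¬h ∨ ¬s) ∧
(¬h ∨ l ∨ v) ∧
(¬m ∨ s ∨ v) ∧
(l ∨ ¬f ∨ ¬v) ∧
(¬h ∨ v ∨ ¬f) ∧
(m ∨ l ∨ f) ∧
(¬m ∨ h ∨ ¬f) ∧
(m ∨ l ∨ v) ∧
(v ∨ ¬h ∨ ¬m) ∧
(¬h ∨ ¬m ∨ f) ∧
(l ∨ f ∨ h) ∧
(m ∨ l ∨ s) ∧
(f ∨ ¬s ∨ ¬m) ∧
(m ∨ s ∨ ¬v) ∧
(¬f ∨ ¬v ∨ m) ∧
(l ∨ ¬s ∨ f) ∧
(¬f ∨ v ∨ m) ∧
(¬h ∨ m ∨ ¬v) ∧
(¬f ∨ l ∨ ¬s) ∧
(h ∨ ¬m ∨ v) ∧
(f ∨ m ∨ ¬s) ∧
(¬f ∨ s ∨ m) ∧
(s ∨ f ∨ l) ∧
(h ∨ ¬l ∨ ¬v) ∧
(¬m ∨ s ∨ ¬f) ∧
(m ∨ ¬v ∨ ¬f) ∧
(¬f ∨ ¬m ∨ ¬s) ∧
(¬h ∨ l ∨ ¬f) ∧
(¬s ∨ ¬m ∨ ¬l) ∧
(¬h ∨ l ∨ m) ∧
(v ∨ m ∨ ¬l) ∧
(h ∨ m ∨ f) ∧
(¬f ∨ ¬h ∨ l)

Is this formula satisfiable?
No

No, the formula is not satisfiable.

No assignment of truth values to the variables can make all 36 clauses true simultaneously.

The formula is UNSAT (unsatisfiable).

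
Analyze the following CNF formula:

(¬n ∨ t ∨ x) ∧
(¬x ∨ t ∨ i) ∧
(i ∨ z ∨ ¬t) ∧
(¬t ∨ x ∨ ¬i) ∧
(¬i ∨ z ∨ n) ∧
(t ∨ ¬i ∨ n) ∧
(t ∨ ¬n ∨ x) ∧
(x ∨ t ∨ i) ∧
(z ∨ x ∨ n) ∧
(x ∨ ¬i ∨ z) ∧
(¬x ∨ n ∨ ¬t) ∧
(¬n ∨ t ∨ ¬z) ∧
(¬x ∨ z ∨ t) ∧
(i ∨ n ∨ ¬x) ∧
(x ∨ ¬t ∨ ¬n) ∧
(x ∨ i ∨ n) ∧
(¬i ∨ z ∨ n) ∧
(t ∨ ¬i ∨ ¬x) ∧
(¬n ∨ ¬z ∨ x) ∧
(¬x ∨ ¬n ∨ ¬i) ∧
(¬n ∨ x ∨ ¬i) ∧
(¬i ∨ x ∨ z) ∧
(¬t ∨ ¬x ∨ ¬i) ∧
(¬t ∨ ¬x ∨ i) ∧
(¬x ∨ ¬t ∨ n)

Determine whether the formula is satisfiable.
No

No, the formula is not satisfiable.

No assignment of truth values to the variables can make all 25 clauses true simultaneously.

The formula is UNSAT (unsatisfiable).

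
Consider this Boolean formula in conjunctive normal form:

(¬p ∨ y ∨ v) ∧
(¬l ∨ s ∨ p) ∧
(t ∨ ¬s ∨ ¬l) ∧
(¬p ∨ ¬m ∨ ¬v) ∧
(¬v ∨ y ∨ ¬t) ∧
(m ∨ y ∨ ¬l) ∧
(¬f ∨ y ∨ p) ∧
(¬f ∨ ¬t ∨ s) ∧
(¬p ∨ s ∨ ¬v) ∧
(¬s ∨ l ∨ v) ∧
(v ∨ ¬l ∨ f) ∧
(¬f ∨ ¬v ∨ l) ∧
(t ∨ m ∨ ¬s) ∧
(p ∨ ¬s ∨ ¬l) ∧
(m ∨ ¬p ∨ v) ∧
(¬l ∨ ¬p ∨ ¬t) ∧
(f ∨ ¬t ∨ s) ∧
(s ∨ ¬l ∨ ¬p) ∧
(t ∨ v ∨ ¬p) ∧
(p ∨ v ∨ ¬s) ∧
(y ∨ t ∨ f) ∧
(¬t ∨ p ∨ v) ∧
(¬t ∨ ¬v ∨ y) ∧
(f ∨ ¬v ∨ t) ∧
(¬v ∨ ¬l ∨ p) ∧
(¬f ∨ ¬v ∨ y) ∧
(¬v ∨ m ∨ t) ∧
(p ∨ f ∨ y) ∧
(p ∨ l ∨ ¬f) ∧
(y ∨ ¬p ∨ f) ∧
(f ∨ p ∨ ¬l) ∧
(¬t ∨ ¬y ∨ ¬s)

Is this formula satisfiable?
Yes

Yes, the formula is satisfiable.

One satisfying assignment is: l=False, s=False, v=False, t=False, f=False, y=True, p=False, m=False

Verification: With this assignment, all 32 clauses evaluate to true.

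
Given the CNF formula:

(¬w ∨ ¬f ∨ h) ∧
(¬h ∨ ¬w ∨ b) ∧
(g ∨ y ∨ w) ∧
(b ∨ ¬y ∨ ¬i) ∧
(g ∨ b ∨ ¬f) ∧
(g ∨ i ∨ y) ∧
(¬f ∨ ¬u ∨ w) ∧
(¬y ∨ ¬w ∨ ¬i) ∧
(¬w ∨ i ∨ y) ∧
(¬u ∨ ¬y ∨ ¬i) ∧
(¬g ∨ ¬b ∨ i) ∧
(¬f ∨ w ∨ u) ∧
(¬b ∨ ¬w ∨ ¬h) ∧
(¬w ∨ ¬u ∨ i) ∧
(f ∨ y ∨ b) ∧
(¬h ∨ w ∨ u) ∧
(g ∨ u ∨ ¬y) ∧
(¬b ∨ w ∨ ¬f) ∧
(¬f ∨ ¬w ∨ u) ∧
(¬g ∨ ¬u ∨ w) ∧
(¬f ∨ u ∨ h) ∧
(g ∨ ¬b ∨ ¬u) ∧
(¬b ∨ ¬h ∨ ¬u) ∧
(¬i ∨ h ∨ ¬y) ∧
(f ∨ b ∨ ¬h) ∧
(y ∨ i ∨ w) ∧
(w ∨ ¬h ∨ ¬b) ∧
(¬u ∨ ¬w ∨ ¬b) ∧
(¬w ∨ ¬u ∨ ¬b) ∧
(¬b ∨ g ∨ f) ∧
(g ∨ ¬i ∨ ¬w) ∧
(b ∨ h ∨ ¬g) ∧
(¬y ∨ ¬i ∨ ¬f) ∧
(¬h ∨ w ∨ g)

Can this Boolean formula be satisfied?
Yes

Yes, the formula is satisfiable.

One satisfying assignment is: b=False, f=False, y=True, h=False, u=True, i=False, g=False, w=False

Verification: With this assignment, all 34 clauses evaluate to true.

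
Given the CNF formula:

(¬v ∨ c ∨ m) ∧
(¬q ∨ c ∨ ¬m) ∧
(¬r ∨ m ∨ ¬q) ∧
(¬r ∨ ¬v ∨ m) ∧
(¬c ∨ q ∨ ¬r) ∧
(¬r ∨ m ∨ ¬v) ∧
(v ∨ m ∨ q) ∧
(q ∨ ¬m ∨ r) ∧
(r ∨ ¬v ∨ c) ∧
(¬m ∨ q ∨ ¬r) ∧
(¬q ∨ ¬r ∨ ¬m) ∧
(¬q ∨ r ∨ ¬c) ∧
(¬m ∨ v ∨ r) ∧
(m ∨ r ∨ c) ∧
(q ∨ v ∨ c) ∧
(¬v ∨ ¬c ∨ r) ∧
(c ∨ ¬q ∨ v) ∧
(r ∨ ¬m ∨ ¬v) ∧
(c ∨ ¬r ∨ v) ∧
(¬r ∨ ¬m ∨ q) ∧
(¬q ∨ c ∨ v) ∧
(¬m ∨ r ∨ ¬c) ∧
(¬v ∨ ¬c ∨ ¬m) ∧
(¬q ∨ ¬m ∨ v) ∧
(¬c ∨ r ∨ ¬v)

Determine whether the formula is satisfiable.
No

No, the formula is not satisfiable.

No assignment of truth values to the variables can make all 25 clauses true simultaneously.

The formula is UNSAT (unsatisfiable).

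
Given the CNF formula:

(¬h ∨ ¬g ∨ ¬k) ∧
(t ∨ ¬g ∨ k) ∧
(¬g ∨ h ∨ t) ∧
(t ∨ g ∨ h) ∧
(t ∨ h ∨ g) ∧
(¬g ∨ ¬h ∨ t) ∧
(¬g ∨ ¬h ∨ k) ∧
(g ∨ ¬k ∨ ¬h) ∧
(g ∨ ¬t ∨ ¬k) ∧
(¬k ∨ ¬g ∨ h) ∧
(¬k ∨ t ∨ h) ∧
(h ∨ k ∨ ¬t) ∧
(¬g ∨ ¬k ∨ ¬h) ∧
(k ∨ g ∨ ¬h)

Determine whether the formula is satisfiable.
No

No, the formula is not satisfiable.

No assignment of truth values to the variables can make all 14 clauses true simultaneously.

The formula is UNSAT (unsatisfiable).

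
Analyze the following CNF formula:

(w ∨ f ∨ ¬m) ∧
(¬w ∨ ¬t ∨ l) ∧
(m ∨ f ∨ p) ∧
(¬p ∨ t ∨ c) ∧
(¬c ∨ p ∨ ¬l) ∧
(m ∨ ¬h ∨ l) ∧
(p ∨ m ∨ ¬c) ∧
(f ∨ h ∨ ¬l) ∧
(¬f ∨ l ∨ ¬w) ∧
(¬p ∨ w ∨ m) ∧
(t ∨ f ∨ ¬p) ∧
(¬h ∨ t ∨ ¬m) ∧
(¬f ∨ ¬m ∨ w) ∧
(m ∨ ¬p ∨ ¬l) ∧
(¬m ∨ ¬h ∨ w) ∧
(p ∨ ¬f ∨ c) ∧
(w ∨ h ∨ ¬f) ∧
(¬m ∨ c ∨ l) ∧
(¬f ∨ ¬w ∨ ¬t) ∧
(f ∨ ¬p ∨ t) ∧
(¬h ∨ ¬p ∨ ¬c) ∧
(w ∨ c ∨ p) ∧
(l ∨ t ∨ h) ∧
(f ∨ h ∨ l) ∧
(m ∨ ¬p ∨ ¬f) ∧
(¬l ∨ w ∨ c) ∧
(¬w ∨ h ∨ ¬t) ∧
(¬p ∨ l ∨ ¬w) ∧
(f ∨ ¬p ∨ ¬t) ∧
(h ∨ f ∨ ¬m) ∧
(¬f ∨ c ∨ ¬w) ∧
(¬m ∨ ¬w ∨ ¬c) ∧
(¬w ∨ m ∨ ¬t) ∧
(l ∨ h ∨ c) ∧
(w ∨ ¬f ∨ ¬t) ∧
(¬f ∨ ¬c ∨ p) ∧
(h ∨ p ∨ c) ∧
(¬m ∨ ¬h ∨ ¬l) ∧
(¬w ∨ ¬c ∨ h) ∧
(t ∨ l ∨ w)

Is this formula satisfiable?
No

No, the formula is not satisfiable.

No assignment of truth values to the variables can make all 40 clauses true simultaneously.

The formula is UNSAT (unsatisfiable).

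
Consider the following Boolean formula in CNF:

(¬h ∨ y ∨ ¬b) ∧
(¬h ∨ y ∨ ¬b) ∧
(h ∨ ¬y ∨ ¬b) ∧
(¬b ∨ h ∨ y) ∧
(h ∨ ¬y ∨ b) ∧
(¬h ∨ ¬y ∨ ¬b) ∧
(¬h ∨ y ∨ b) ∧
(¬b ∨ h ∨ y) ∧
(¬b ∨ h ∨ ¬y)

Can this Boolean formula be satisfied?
Yes

Yes, the formula is satisfiable.

One satisfying assignment is: h=False, b=False, y=False

Verification: With this assignment, all 9 clauses evaluate to true.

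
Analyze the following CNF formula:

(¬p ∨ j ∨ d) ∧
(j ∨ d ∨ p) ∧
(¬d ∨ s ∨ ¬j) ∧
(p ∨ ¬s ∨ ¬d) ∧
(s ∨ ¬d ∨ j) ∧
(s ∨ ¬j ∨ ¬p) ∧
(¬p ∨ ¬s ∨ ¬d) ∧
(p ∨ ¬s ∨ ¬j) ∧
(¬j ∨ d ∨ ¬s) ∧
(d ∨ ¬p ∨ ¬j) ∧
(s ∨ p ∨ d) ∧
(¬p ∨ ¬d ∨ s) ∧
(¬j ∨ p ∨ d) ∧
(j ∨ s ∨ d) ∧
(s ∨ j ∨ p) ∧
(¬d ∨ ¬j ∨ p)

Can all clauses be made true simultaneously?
No

No, the formula is not satisfiable.

No assignment of truth values to the variables can make all 16 clauses true simultaneously.

The formula is UNSAT (unsatisfiable).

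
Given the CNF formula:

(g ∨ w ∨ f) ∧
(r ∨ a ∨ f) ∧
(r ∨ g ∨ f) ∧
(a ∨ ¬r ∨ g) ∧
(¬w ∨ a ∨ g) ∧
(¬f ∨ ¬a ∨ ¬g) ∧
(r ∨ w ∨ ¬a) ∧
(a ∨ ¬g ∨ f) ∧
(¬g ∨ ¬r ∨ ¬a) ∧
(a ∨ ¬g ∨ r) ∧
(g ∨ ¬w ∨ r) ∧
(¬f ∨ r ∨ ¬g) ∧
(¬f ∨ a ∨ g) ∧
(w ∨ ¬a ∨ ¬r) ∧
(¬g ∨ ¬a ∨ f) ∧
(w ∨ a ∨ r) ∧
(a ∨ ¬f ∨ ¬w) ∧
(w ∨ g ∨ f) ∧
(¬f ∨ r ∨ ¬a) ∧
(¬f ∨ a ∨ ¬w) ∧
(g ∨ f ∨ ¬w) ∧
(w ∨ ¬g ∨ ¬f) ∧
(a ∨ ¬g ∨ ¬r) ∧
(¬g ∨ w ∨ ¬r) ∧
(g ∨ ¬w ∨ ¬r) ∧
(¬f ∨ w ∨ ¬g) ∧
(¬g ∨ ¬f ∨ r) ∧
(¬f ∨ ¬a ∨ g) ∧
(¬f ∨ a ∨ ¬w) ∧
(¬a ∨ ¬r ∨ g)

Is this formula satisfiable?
No

No, the formula is not satisfiable.

No assignment of truth values to the variables can make all 30 clauses true simultaneously.

The formula is UNSAT (unsatisfiable).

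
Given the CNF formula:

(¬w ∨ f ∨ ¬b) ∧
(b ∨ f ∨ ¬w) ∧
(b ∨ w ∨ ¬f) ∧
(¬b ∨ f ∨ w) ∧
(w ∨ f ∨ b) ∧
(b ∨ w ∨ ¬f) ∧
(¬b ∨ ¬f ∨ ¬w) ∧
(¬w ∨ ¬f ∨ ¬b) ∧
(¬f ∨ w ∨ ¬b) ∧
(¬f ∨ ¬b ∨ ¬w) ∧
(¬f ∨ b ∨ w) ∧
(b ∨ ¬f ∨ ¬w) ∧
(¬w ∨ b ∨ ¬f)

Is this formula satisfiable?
No

No, the formula is not satisfiable.

No assignment of truth values to the variables can make all 13 clauses true simultaneously.

The formula is UNSAT (unsatisfiable).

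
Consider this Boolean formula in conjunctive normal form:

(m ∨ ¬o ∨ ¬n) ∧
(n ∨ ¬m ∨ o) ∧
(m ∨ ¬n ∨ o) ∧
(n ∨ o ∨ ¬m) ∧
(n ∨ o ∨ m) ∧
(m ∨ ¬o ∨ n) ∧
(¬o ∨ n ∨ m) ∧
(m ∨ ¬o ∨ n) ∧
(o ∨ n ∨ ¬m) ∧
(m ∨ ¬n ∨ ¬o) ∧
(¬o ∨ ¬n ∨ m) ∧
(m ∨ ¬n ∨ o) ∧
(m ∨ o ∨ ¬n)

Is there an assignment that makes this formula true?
Yes

Yes, the formula is satisfiable.

One satisfying assignment is: m=True, n=False, o=True

Verification: With this assignment, all 13 clauses evaluate to true.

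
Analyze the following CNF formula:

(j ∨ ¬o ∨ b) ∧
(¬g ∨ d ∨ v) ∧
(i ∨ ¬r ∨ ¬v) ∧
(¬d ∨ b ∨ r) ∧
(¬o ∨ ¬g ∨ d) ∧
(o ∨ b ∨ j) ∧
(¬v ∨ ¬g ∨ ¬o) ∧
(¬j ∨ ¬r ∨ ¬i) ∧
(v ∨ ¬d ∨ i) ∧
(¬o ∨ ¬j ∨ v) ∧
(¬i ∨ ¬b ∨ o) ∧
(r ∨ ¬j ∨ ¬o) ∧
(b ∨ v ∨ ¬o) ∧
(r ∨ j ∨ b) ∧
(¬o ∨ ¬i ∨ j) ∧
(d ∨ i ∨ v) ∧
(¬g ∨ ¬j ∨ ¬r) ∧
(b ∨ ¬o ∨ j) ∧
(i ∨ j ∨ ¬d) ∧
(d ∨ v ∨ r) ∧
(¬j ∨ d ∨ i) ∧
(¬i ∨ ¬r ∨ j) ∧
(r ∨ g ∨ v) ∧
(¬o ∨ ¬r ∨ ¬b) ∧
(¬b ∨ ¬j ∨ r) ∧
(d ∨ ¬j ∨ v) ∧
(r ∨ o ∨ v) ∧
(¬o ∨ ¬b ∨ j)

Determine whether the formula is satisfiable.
Yes

Yes, the formula is satisfiable.

One satisfying assignment is: j=False, r=False, d=False, b=True, i=False, o=False, g=False, v=True

Verification: With this assignment, all 28 clauses evaluate to true.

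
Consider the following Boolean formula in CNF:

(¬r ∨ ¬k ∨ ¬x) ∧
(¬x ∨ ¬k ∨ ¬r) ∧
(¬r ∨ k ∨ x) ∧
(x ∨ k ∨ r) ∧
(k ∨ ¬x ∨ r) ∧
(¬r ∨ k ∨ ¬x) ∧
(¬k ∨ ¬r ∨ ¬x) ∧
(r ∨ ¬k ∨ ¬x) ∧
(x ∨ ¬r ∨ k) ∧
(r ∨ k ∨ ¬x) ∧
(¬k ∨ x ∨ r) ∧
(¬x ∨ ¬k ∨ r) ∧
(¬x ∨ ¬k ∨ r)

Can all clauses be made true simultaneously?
Yes

Yes, the formula is satisfiable.

One satisfying assignment is: x=False, k=True, r=True

Verification: With this assignment, all 13 clauses evaluate to true.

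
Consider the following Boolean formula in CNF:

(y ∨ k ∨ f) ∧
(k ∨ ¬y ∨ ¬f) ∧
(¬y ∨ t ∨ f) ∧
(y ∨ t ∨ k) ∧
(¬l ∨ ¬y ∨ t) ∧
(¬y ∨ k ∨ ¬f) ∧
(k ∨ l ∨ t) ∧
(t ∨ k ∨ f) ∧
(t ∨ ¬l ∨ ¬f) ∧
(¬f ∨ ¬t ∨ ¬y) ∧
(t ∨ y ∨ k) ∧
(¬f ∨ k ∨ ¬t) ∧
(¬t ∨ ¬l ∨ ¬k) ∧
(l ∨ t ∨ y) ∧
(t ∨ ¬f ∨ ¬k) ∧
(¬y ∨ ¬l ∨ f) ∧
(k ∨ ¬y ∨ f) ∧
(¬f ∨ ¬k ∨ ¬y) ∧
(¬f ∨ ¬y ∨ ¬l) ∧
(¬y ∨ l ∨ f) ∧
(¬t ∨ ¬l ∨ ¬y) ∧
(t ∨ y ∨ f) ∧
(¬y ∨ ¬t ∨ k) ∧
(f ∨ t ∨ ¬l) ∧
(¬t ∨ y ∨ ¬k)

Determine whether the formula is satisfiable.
No

No, the formula is not satisfiable.

No assignment of truth values to the variables can make all 25 clauses true simultaneously.

The formula is UNSAT (unsatisfiable).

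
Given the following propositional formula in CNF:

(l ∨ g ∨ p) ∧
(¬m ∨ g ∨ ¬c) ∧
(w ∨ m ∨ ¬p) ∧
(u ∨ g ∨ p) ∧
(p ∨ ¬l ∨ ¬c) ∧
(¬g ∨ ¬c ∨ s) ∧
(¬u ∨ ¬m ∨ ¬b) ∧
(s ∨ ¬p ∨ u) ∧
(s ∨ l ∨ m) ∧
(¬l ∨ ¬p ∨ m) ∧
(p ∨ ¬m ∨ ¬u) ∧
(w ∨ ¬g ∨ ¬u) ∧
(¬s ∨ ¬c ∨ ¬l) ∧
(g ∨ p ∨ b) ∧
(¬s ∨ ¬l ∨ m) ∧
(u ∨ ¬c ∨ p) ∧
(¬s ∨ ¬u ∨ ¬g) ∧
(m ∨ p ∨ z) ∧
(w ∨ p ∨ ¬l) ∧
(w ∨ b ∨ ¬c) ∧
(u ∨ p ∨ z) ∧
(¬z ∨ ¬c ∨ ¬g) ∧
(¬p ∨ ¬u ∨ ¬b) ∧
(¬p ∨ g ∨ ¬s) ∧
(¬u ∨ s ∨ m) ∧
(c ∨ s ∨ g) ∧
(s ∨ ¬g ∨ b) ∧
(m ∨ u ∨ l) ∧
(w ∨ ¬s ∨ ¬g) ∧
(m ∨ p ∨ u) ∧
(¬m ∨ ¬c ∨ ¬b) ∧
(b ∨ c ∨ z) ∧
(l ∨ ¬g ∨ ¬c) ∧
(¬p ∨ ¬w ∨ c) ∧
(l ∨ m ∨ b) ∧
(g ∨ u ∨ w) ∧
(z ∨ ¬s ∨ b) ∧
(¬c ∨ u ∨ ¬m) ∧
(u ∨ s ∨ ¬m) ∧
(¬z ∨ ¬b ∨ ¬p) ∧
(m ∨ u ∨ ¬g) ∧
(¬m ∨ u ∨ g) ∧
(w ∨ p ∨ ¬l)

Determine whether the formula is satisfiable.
Yes

Yes, the formula is satisfiable.

One satisfying assignment is: c=False, g=True, b=False, p=False, w=True, u=False, s=True, z=True, l=False, m=True

Verification: With this assignment, all 43 clauses evaluate to true.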